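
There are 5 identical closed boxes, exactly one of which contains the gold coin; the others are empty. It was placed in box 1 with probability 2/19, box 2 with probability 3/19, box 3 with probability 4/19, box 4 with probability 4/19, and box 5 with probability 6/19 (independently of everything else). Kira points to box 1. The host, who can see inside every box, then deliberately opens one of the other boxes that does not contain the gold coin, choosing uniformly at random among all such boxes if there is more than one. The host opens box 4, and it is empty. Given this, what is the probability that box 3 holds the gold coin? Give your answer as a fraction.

Consider each possible location of the gold coin in turn.
If it is in box 1 (prior 2/19): the host has 4 equally likely choices, so probability 1/4; weight (2/19)·(1/4) = 1/38.
If it is in box 2 (prior 3/19): the host has 3 equally likely choices, so probability 1/3; weight (3/19)·(1/3) = 1/19.
If it is in box 3 (prior 4/19): the host has 3 equally likely choices, so probability 1/3; weight (4/19)·(1/3) = 4/57.
If it is in box 4 (prior 4/19): the host opened box 4, so this case is ruled out; weight (4/19)·0 = 0.
If it is in box 5 (prior 6/19): the host has 3 equally likely choices, so probability 1/3; weight (6/19)·(1/3) = 2/19.
The weights sum to 29/114.
So P(the gold coin in box 3 | the host opened box 4) = (4/57) / (29/114) = 8/29.

8/29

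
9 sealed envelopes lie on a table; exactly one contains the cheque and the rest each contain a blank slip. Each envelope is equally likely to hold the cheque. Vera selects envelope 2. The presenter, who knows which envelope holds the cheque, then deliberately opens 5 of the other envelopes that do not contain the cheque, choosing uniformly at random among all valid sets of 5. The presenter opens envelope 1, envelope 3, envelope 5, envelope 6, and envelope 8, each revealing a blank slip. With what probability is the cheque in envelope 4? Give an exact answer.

8/27

Apply Bayes' rule, conditioning on where the cheque actually is.
If it is in any of envelopes 1, 3, 5, 6, and 8 (prior 1/9 each): that envelope was opened and seen not to hold the prize — ruled out; weight (1/9)·0 = 0 each.
If it is in envelope 2 (prior 1/9): the presenter has 56 equally likely choices, so probability 1/56; weight (1/9)·(1/56) = 1/504.
If it is in any of envelopes 4, 7, and 9 (prior 1/9 each): the presenter has 21 equally likely choices, so probability 1/21; weight (1/9)·(1/21) = 1/189 each.
The weights sum to 1/56.
So P(the cheque in envelope 4 | the presenter opened envelope 1, envelope 3, envelope 5, envelope 6, and envelope 8) = (1/189) / (1/56) = 8/27.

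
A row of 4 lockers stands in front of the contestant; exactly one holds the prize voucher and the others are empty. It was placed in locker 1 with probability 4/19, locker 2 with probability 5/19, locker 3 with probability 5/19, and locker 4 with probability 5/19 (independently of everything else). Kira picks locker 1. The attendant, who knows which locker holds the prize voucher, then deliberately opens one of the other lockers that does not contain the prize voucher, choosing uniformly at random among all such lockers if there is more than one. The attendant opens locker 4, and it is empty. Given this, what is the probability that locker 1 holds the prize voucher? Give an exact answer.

Condition on the true location of the prize voucher.
If it is in locker 1 (prior 4/19): the attendant has 3 equally likely choices, so probability 1/3; weight (4/19)·(1/3) = 4/57.
If it is in either of lockers 2 and 3 (prior 5/19 each): the attendant has 2 equally likely choices, so probability 1/2; weight (5/19)·(1/2) = 5/38 each.
If it is in locker 4 (prior 5/19): the attendant opened locker 4, so this case is ruled out; weight (5/19)·0 = 0.
The weights sum to 1/3.
So P(the prize voucher in locker 1 | the attendant opened locker 4) = (4/57) / (1/3) = 4/19.

4/19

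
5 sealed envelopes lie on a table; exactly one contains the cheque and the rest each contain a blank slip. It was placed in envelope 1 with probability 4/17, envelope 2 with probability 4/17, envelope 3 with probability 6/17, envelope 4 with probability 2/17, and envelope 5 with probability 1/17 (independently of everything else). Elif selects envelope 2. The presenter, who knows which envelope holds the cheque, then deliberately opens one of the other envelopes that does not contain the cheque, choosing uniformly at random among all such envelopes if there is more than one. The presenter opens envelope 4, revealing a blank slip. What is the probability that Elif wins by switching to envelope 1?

2/7

Consider each possible location of the cheque in turn.
If it is in envelope 1 (prior 4/17): the presenter has 3 equally likely choices, so probability 1/3; weight (4/17)·(1/3) = 4/51.
If it is in envelope 2 (prior 4/17): the presenter has 4 equally likely choices, so probability 1/4; weight (4/17)·(1/4) = 1/17.
If it is in envelope 3 (prior 6/17): the presenter has 3 equally likely choices, so probability 1/3; weight (6/17)·(1/3) = 2/17.
If it is in envelope 4 (prior 2/17): the presenter opened envelope 4, so this case is ruled out; weight (2/17)·0 = 0.
If it is in envelope 5 (prior 1/17): the presenter has 3 equally likely choices, so probability 1/3; weight (1/17)·(1/3) = 1/51.
The weights sum to 14/51.
So P(the cheque in envelope 1 | the presenter opened envelope 4) = (4/51) / (14/51) = 2/7.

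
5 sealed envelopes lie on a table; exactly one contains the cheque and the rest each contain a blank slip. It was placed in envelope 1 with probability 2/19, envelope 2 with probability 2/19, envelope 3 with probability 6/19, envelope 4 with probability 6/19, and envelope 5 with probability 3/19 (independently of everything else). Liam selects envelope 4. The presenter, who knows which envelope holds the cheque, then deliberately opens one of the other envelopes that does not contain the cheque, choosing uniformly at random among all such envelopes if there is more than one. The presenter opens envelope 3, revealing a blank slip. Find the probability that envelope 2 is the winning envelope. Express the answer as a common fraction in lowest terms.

Apply Bayes' rule, conditioning on where the cheque actually is.
If it is in either of envelopes 1 and 2 (prior 2/19 each): the presenter has 3 equally likely choices, so probability 1/3; weight (2/19)·(1/3) = 2/57 each.
If it is in envelope 3 (prior 6/19): the presenter opened envelope 3, so this case is ruled out; weight (6/19)·0 = 0.
If it is in envelope 4 (prior 6/19): the presenter has 4 equally likely choices, so probability 1/4; weight (6/19)·(1/4) = 3/38.
If it is in envelope 5 (prior 3/19): the presenter has 3 equally likely choices, so probability 1/3; weight (3/19)·(1/3) = 1/19.
The weights sum to 23/114.
So P(the cheque in envelope 2 | the presenter opened envelope 3) = (2/57) / (23/114) = 4/23.

4/23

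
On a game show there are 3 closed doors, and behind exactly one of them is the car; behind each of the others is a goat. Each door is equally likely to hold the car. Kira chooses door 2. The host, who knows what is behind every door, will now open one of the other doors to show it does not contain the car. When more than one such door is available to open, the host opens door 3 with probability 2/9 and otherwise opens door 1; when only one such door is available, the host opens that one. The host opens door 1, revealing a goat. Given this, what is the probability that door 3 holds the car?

Consider each possible location of the car in turn.
If it is behind door 1 (prior 1/3): the host opened door 1, so this case is ruled out; weight (1/3)·0 = 0.
If it is behind door 2 (prior 1/3): door 3 is available but not opened, probability 7/9; weight (1/3)·(7/9) = 7/27.
If it is behind door 3 (prior 1/3): only door 1 is available, probability 1; weight (1/3)·1 = 1/3.
The weights sum to 16/27.
So P(the car behind door 3 | the host opened door 1) = (1/3) / (16/27) = 9/16.

9/16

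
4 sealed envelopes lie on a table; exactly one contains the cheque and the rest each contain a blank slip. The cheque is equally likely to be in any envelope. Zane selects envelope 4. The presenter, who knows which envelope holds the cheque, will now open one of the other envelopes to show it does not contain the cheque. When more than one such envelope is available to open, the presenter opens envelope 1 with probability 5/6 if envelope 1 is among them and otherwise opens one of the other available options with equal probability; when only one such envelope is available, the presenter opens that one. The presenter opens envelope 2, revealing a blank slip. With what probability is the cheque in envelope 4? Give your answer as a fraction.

Consider each possible location of the cheque in turn.
If it is in envelope 1 (prior 1/4): envelope 1 holds the prize so is unavailable; the presenter chooses uniformly among the 2 others, probability 1/2; weight (1/4)·(1/2) = 1/8.
If it is in envelope 2 (prior 1/4): the presenter opened envelope 2, so this case is ruled out; weight (1/4)·0 = 0.
If it is in envelope 3 (prior 1/4): envelope 1 is available but not opened, probability 1/6; weight (1/4)·(1/6) = 1/24.
If it is in envelope 4 (prior 1/4): envelope 1 is available but not opened; envelope 2 gets probability (1 − 5/6)/2 = 1/12; weight (1/4)·(1/12) = 1/48.
The weights sum to 3/16.
So P(the cheque in envelope 4 | the presenter opened envelope 2) = (1/48) / (3/16) = 1/9.

1/9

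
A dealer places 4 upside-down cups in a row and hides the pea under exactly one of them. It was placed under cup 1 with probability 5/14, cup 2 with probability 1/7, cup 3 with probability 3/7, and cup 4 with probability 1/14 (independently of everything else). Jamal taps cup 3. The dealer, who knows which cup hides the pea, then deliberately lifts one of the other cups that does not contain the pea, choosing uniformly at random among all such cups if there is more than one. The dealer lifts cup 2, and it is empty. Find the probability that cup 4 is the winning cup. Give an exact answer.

1/10

Apply Bayes' rule, conditioning on where the pea actually is.
If it is under cup 1 (prior 5/14): the dealer has 2 equally likely choices, so probability 1/2; weight (5/14)·(1/2) = 5/28.
If it is under cup 2 (prior 1/7): the dealer opened cup 2, so this case is ruled out; weight (1/7)·0 = 0.
If it is under cup 3 (prior 3/7): the dealer has 3 equally likely choices, so probability 1/3; weight (3/7)·(1/3) = 1/7.
If it is under cup 4 (prior 1/14): the dealer has 2 equally likely choices, so probability 1/2; weight (1/14)·(1/2) = 1/28.
The weights sum to 5/14.
So P(the pea under cup 4 | the dealer opened cup 2) = (1/28) / (5/14) = 1/10.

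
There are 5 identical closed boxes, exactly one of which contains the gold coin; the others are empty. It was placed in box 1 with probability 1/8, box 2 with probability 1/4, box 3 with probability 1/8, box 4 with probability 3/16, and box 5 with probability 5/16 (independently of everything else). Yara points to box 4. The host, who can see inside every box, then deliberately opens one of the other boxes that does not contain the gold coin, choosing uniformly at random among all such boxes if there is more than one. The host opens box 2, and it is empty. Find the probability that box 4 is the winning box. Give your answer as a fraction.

1/5

Condition on the true location of the gold coin.
If it is in either of boxes 1 and 3 (prior 1/8 each): the host has 3 equally likely choices, so probability 1/3; weight (1/8)·(1/3) = 1/24 each.
If it is in box 2 (prior 1/4): the host opened box 2, so this case is ruled out; weight (1/4)·0 = 0.
If it is in box 4 (prior 3/16): the host has 4 equally likely choices, so probability 1/4; weight (3/16)·(1/4) = 3/64.
If it is in box 5 (prior 5/16): the host has 3 equally likely choices, so probability 1/3; weight (5/16)·(1/3) = 5/48.
The weights sum to 15/64.
So P(the gold coin in box 4 | the host opened box 2) = (3/64) / (15/64) = 1/5.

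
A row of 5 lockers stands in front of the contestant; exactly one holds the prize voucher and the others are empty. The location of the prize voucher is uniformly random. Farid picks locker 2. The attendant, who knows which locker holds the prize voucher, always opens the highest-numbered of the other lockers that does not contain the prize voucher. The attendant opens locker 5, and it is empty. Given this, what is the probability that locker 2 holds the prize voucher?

Apply Bayes' rule, conditioning on where the prize voucher actually is.
If it is in any of lockers 1, 2, 3, and 4 (prior 1/5 each): locker 5 is the highest-numbered option available, probability 1; weight (1/5)·1 = 1/5 each.
If it is in locker 5 (prior 1/5): the attendant opened locker 5, so this case is ruled out; weight (1/5)·0 = 0.
The weights sum to 4/5.
So P(the prize voucher in locker 2 | the attendant opened locker 5) = (1/5) / (4/5) = 1/4.

1/4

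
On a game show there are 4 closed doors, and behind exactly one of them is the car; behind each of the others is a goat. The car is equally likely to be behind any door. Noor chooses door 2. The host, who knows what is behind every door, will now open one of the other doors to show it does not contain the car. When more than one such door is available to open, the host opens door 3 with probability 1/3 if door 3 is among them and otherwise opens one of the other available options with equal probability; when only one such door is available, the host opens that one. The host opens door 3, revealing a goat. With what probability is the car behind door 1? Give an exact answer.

Apply Bayes' rule, conditioning on where the car actually is.
If it is behind any of doors 1, 2, and 4 (prior 1/4 each): door 3 is available, opened with probability 1/3; weight (1/4)·(1/3) = 1/12 each.
If it is behind door 3 (prior 1/4): the host opened door 3, so this case is ruled out; weight (1/4)·0 = 0.
The weights sum to 1/4.
So P(the car behind door 1 | the host opened door 3) = (1/12) / (1/4) = 1/3.

1/3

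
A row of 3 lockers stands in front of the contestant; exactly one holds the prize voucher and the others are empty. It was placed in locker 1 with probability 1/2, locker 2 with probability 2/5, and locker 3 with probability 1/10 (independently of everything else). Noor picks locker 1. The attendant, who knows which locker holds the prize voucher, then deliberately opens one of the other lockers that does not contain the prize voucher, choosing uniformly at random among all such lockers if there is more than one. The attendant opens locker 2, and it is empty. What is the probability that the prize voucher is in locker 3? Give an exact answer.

2/7

Apply Bayes' rule, conditioning on where the prize voucher actually is.
If it is in locker 1 (prior 1/2): the attendant has 2 equally likely choices, so probability 1/2; weight (1/2)·(1/2) = 1/4.
If it is in locker 2 (prior 2/5): the attendant opened locker 2, so this case is ruled out; weight (2/5)·0 = 0.
If it is in locker 3 (prior 1/10): the attendant has no choice, probability 1; weight (1/10)·1 = 1/10.
The weights sum to 7/20.
So P(the prize voucher in locker 3 | the attendant opened locker 2) = (1/10) / (7/20) = 2/7.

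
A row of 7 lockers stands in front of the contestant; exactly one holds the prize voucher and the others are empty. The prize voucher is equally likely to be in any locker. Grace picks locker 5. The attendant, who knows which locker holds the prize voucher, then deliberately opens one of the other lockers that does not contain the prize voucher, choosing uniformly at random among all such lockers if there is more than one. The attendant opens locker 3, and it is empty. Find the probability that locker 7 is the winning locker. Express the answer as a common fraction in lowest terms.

6/35

Apply Bayes' rule, conditioning on where the prize voucher actually is.
If it is in any of lockers 1, 2, 4, 6, and 7 (prior 1/7 each): the attendant has 5 equally likely choices, so probability 1/5; weight (1/7)·(1/5) = 1/35 each.
If it is in locker 3 (prior 1/7): the attendant opened locker 3, so this case is ruled out; weight (1/7)·0 = 0.
If it is in locker 5 (prior 1/7): the attendant has 6 equally likely choices, so probability 1/6; weight (1/7)·(1/6) = 1/42.
The weights sum to 1/6.
So P(the prize voucher in locker 7 | the attendant opened locker 3) = (1/35) / (1/6) = 6/35.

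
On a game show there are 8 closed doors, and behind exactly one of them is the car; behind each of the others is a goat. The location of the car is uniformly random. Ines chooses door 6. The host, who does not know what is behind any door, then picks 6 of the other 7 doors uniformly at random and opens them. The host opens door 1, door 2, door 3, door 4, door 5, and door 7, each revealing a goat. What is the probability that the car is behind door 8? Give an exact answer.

Consider each possible location of the car in turn.
If it is behind any of doors 1, 2, 3, 4, 5, and 7 (prior 1/8 each): that door was opened and seen not to hold the prize — ruled out; weight (1/8)·0 = 0 each.
If it is behind either of doors 6 and 8 (prior 1/8 each): the host picks exactly this set with probability 1/7 regardless, and none is the prize; weight (1/8)·(1/7) = 1/56 each.
The weights sum to 1/28.
So P(the car behind door 8 | the host opened door 1, door 2, door 3, door 4, door 5, and door 7) = (1/56) / (1/28) = 1/2.

1/2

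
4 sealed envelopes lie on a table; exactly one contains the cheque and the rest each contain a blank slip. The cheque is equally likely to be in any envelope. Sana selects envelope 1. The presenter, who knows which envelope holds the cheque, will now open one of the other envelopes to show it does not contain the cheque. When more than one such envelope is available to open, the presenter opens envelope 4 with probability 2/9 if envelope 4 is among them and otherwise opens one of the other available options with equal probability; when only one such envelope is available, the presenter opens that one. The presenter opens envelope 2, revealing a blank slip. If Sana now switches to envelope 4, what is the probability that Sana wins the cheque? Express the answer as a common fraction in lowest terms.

3/10

Condition on the true location of the cheque.
If it is in envelope 1 (prior 1/4): envelope 4 is available but not opened; envelope 2 gets probability (1 − 2/9)/2 = 7/18; weight (1/4)·(7/18) = 7/72.
If it is in envelope 2 (prior 1/4): the presenter opened envelope 2, so this case is ruled out; weight (1/4)·0 = 0.
If it is in envelope 3 (prior 1/4): envelope 4 is available but not opened, probability 7/9; weight (1/4)·(7/9) = 7/36.
If it is in envelope 4 (prior 1/4): envelope 4 holds the prize so is unavailable; the presenter chooses uniformly among the 2 others, probability 1/2; weight (1/4)·(1/2) = 1/8.
The weights sum to 5/12.
So P(the cheque in envelope 4 | the presenter opened envelope 2) = (1/8) / (5/12) = 3/10.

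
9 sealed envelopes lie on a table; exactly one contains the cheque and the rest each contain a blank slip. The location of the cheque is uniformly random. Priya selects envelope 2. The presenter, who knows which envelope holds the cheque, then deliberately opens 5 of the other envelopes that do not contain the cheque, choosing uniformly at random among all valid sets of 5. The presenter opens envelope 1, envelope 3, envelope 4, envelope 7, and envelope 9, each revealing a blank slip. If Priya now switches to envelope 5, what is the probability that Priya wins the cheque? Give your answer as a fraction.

8/27

Consider each possible location of the cheque in turn.
If it is in any of envelopes 1, 3, 4, 7, and 9 (prior 1/9 each): that envelope was opened and seen not to hold the prize — ruled out; weight (1/9)·0 = 0 each.
If it is in envelope 2 (prior 1/9): the presenter has 56 equally likely choices, so probability 1/56; weight (1/9)·(1/56) = 1/504.
If it is in any of envelopes 5, 6, and 8 (prior 1/9 each): the presenter has 21 equally likely choices, so probability 1/21; weight (1/9)·(1/21) = 1/189 each.
The weights sum to 1/56.
So P(the cheque in envelope 5 | the presenter opened envelope 1, envelope 3, envelope 4, envelope 7, and envelope 9) = (1/189) / (1/56) = 8/27.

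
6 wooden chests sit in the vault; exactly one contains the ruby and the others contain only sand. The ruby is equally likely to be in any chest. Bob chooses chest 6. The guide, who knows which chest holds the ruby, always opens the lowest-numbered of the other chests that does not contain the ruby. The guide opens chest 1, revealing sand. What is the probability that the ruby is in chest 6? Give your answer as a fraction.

Consider each possible location of the ruby in turn.
If it is in chest 1 (prior 1/6): the guide opened chest 1, so this case is ruled out; weight (1/6)·0 = 0.
If it is in any of chests 2, 3, 4, 5, and 6 (prior 1/6 each): chest 1 is the lowest-numbered option available, probability 1; weight (1/6)·1 = 1/6 each.
The weights sum to 5/6.
So P(the ruby in chest 6 | the guide opened chest 1) = (1/6) / (5/6) = 1/5.

1/5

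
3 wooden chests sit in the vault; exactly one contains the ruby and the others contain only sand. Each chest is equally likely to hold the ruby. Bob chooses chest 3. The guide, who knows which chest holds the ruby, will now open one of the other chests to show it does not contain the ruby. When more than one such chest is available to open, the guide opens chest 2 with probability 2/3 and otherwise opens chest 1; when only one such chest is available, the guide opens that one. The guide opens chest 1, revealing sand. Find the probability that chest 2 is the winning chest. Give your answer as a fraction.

3/4

Apply Bayes' rule, conditioning on where the ruby actually is.
If it is in chest 1 (prior 1/3): the guide opened chest 1, so this case is ruled out; weight (1/3)·0 = 0.
If it is in chest 2 (prior 1/3): only chest 1 is available, probability 1; weight (1/3)·1 = 1/3.
If it is in chest 3 (prior 1/3): chest 2 is available but not opened, probability 1/3; weight (1/3)·(1/3) = 1/9.
The weights sum to 4/9.
So P(the ruby in chest 2 | the guide opened chest 1) = (1/3) / (4/9) = 3/4.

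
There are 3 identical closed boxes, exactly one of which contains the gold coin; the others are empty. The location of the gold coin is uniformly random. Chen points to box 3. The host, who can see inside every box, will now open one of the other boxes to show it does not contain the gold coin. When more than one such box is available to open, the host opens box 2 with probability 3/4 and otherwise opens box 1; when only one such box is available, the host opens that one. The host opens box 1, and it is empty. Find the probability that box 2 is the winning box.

4/5

Condition on the true location of the gold coin.
If it is in box 1 (prior 1/3): the host opened box 1, so this case is ruled out; weight (1/3)·0 = 0.
If it is in box 2 (prior 1/3): only box 1 is available, probability 1; weight (1/3)·1 = 1/3.
If it is in box 3 (prior 1/3): box 2 is available but not opened, probability 1/4; weight (1/3)·(1/4) = 1/12.
The weights sum to 5/12.
So P(the gold coin in box 2 | the host opened box 1) = (1/3) / (5/12) = 4/5.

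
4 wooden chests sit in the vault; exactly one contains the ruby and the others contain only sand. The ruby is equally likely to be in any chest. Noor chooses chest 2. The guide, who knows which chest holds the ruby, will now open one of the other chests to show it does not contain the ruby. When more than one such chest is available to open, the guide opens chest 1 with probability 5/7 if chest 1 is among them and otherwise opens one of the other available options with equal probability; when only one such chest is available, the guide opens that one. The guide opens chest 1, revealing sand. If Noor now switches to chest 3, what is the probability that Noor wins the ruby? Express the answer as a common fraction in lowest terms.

Condition on the true location of the ruby.
If it is in chest 1 (prior 1/4): the guide opened chest 1, so this case is ruled out; weight (1/4)·0 = 0.
If it is in any of chests 2, 3, and 4 (prior 1/4 each): chest 1 is available, opened with probability 5/7; weight (1/4)·(5/7) = 5/28 each.
The weights sum to 15/28.
So P(the ruby in chest 3 | the guide opened chest 1) = (5/28) / (15/28) = 1/3.

1/3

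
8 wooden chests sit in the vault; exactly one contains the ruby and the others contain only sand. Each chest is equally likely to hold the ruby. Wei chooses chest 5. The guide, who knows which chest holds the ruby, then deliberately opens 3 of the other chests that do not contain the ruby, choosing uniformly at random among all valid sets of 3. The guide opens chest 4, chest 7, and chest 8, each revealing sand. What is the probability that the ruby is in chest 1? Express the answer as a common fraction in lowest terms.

7/32

Consider each possible location of the ruby in turn.
If it is in any of chests 1, 2, 3, and 6 (prior 1/8 each): the guide has 20 equally likely choices, so probability 1/20; weight (1/8)·(1/20) = 1/160 each.
If it is in any of chests 4, 7, and 8 (prior 1/8 each): that chest was opened and seen not to hold the prize — ruled out; weight (1/8)·0 = 0 each.
If it is in chest 5 (prior 1/8): the guide has 35 equally likely choices, so probability 1/35; weight (1/8)·(1/35) = 1/280.
The weights sum to 1/35.
So P(the ruby in chest 1 | the guide opened chest 4, chest 7, and chest 8) = (1/160) / (1/35) = 7/32.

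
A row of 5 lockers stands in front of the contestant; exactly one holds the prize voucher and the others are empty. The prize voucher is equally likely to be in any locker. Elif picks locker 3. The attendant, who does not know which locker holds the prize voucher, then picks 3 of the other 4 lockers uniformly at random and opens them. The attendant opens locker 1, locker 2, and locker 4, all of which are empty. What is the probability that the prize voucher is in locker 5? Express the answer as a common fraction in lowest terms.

Consider each possible location of the prize voucher in turn.
If it is in any of lockers 1, 2, and 4 (prior 1/5 each): that locker was opened and seen not to hold the prize — ruled out; weight (1/5)·0 = 0 each.
If it is in either of lockers 3 and 5 (prior 1/5 each): the attendant picks exactly this set with probability 1/4 regardless, and none is the prize; weight (1/5)·(1/4) = 1/20 each.
The weights sum to 1/10.
So P(the prize voucher in locker 5 | the attendant opened locker 1, locker 2, and locker 4) = (1/20) / (1/10) = 1/2.

1/2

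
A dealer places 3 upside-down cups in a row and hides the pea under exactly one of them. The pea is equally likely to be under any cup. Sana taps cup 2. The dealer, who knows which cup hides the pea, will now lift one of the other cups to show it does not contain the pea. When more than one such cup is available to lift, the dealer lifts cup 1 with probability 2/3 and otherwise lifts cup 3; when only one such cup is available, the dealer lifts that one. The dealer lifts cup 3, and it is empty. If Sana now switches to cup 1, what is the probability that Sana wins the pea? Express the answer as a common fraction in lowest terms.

Apply Bayes' rule, conditioning on where the pea actually is.
If it is under cup 1 (prior 1/3): only cup 3 is available, probability 1; weight (1/3)·1 = 1/3.
If it is under cup 2 (prior 1/3): cup 1 is available but not opened, probability 1/3; weight (1/3)·(1/3) = 1/9.
If it is under cup 3 (prior 1/3): the dealer opened cup 3, so this case is ruled out; weight (1/3)·0 = 0.
The weights sum to 4/9.
So P(the pea under cup 1 | the dealer opened cup 3) = (1/3) / (4/9) = 3/4.

3/4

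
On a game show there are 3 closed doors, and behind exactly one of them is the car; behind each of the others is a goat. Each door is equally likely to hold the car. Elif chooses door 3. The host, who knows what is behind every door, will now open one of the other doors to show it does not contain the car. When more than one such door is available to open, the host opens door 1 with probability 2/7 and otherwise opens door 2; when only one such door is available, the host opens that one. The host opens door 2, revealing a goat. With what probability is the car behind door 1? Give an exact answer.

Condition on the true location of the car.
If it is behind door 1 (prior 1/3): only door 2 is available, probability 1; weight (1/3)·1 = 1/3.
If it is behind door 2 (prior 1/3): the host opened door 2, so this case is ruled out; weight (1/3)·0 = 0.
If it is behind door 3 (prior 1/3): door 1 is available but not opened, probability 5/7; weight (1/3)·(5/7) = 5/21.
The weights sum to 4/7.
So P(the car behind door 1 | the host opened door 2) = (1/3) / (4/7) = 7/12.

7/12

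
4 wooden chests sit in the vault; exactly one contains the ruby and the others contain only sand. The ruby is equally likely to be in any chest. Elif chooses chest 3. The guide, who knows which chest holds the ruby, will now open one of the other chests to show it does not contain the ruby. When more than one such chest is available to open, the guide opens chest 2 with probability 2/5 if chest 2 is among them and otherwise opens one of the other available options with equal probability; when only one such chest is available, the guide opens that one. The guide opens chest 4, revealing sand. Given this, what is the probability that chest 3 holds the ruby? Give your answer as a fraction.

3/14

Condition on the true location of the ruby.
If it is in chest 1 (prior 1/4): chest 2 is available but not opened, probability 3/5; weight (1/4)·(3/5) = 3/20.
If it is in chest 2 (prior 1/4): chest 2 holds the prize so is unavailable; the guide chooses uniformly among the 2 others, probability 1/2; weight (1/4)·(1/2) = 1/8.
If it is in chest 3 (prior 1/4): chest 2 is available but not opened; chest 4 gets probability (1 − 2/5)/2 = 3/10; weight (1/4)·(3/10) = 3/40.
If it is in chest 4 (prior 1/4): the guide opened chest 4, so this case is ruled out; weight (1/4)·0 = 0.
The weights sum to 7/20.
So P(the ruby in chest 3 | the guide opened chest 4) = (3/40) / (7/20) = 3/14.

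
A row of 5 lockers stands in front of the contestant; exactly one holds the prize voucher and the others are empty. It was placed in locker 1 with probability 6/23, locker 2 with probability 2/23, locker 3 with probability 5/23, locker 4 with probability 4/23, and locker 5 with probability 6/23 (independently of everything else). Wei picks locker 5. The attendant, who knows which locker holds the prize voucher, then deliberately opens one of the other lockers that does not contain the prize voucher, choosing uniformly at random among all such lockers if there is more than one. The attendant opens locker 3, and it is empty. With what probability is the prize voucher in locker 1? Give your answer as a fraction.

4/11

Apply Bayes' rule, conditioning on where the prize voucher actually is.
If it is in locker 1 (prior 6/23): the attendant has 3 equally likely choices, so probability 1/3; weight (6/23)·(1/3) = 2/23.
If it is in locker 2 (prior 2/23): the attendant has 3 equally likely choices, so probability 1/3; weight (2/23)·(1/3) = 2/69.
If it is in locker 3 (prior 5/23): the attendant opened locker 3, so this case is ruled out; weight (5/23)·0 = 0.
If it is in locker 4 (prior 4/23): the attendant has 3 equally likely choices, so probability 1/3; weight (4/23)·(1/3) = 4/69.
If it is in locker 5 (prior 6/23): the attendant has 4 equally likely choices, so probability 1/4; weight (6/23)·(1/4) = 3/46.
The weights sum to 11/46.
So P(the prize voucher in locker 1 | the attendant opened locker 3) = (2/23) / (11/46) = 4/11.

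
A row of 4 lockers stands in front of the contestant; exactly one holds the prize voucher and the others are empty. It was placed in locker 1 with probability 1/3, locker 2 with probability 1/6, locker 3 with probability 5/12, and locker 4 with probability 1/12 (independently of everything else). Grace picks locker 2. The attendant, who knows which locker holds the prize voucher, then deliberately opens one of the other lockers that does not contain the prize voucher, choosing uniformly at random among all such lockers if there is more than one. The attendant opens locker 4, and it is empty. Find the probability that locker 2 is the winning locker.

Condition on the true location of the prize voucher.
If it is in locker 1 (prior 1/3): the attendant has 2 equally likely choices, so probability 1/2; weight (1/3)·(1/2) = 1/6.
If it is in locker 2 (prior 1/6): the attendant has 3 equally likely choices, so probability 1/3; weight (1/6)·(1/3) = 1/18.
If it is in locker 3 (prior 5/12): the attendant has 2 equally likely choices, so probability 1/2; weight (5/12)·(1/2) = 5/24.
If it is in locker 4 (prior 1/12): the attendant opened locker 4, so this case is ruled out; weight (1/12)·0 = 0.
The weights sum to 31/72.
So P(the prize voucher in locker 2 | the attendant opened locker 4) = (1/18) / (31/72) = 4/31.

4/31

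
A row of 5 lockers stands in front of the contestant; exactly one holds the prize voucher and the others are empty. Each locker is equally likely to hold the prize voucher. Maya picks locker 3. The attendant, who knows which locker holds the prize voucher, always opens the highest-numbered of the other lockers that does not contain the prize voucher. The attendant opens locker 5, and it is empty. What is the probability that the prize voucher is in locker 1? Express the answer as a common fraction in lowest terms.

1/4

Condition on the true location of the prize voucher.
If it is in any of lockers 1, 2, 3, and 4 (prior 1/5 each): locker 5 is the highest-numbered option available, probability 1; weight (1/5)·1 = 1/5 each.
If it is in locker 5 (prior 1/5): the attendant opened locker 5, so this case is ruled out; weight (1/5)·0 = 0.
The weights sum to 4/5.
So P(the prize voucher in locker 1 | the attendant opened locker 5) = (1/5) / (4/5) = 1/4.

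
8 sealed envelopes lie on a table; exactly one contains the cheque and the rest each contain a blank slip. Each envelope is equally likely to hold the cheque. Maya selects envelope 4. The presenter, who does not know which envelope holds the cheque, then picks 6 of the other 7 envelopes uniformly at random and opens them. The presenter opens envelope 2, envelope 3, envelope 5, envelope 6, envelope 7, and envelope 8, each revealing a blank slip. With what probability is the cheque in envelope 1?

1/2

Apply Bayes' rule, conditioning on where the cheque actually is.
If it is in either of envelopes 1 and 4 (prior 1/8 each): the presenter picks exactly this set with probability 1/7 regardless, and none is the prize; weight (1/8)·(1/7) = 1/56 each.
If it is in any of envelopes 2, 3, 5, 6, 7, and 8 (prior 1/8 each): that envelope was opened and seen not to hold the prize — ruled out; weight (1/8)·0 = 0 each.
The weights sum to 1/28.
So P(the cheque in envelope 1 | the presenter opened envelope 2, envelope 3, envelope 5, envelope 6, envelope 7, and envelope 8) = (1/56) / (1/28) = 1/2.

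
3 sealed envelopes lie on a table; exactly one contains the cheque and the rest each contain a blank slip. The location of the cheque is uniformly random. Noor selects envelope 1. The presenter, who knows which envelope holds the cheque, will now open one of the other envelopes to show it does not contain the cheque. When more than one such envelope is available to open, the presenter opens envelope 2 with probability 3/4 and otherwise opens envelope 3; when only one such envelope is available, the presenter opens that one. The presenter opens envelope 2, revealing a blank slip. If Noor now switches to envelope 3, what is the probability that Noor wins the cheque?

4/7

Consider each possible location of the cheque in turn.
If it is in envelope 1 (prior 1/3): envelope 2 is available, opened with probability 3/4; weight (1/3)·(3/4) = 1/4.
If it is in envelope 2 (prior 1/3): the presenter opened envelope 2, so this case is ruled out; weight (1/3)·0 = 0.
If it is in envelope 3 (prior 1/3): only envelope 2 is available, probability 1; weight (1/3)·1 = 1/3.
The weights sum to 7/12.
So P(the cheque in envelope 3 | the presenter opened envelope 2) = (1/3) / (7/12) = 4/7.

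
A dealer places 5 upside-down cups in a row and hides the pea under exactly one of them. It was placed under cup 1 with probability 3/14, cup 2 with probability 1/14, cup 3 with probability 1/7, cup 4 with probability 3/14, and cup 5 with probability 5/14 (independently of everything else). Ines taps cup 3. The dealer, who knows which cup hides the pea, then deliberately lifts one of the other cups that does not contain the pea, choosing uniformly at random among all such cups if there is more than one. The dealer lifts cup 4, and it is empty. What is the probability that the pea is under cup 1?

2/7

Consider each possible location of the pea in turn.
If it is under cup 1 (prior 3/14): the dealer has 3 equally likely choices, so probability 1/3; weight (3/14)·(1/3) = 1/14.
If it is under cup 2 (prior 1/14): the dealer has 3 equally likely choices, so probability 1/3; weight (1/14)·(1/3) = 1/42.
If it is under cup 3 (prior 1/7): the dealer has 4 equally likely choices, so probability 1/4; weight (1/7)·(1/4) = 1/28.
If it is under cup 4 (prior 3/14): the dealer opened cup 4, so this case is ruled out; weight (3/14)·0 = 0.
If it is under cup 5 (prior 5/14): the dealer has 3 equally likely choices, so probability 1/3; weight (5/14)·(1/3) = 5/42.
The weights sum to 1/4.
So P(the pea under cup 1 | the dealer opened cup 4) = (1/14) / (1/4) = 2/7.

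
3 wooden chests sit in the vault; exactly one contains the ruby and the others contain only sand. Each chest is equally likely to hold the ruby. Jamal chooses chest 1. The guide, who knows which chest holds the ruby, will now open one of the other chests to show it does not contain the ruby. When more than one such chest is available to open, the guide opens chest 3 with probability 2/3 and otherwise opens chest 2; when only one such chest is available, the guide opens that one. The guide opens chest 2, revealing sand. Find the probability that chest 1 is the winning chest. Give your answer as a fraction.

Apply Bayes' rule, conditioning on where the ruby actually is.
If it is in chest 1 (prior 1/3): chest 3 is available but not opened, probability 1/3; weight (1/3)·(1/3) = 1/9.
If it is in chest 2 (prior 1/3): the guide opened chest 2, so this case is ruled out; weight (1/3)·0 = 0.
If it is in chest 3 (prior 1/3): only chest 2 is available, probability 1; weight (1/3)·1 = 1/3.
The weights sum to 4/9.
So P(the ruby in chest 1 | the guide opened chest 2) = (1/9) / (4/9) = 1/4.

1/4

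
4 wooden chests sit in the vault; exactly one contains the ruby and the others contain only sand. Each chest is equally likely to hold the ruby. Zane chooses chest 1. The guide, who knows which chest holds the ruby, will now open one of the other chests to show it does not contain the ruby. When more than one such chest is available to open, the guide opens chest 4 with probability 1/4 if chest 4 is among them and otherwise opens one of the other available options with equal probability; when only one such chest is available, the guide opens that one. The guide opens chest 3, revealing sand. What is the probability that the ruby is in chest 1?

3/13

Apply Bayes' rule, conditioning on where the ruby actually is.
If it is in chest 1 (prior 1/4): chest 4 is available but not opened; chest 3 gets probability (1 − 1/4)/2 = 3/8; weight (1/4)·(3/8) = 3/32.
If it is in chest 2 (prior 1/4): chest 4 is available but not opened, probability 3/4; weight (1/4)·(3/4) = 3/16.
If it is in chest 3 (prior 1/4): the guide opened chest 3, so this case is ruled out; weight (1/4)·0 = 0.
If it is in chest 4 (prior 1/4): chest 4 holds the prize so is unavailable; the guide chooses uniformly among the 2 others, probability 1/2; weight (1/4)·(1/2) = 1/8.
The weights sum to 13/32.
So P(the ruby in chest 1 | the guide opened chest 3) = (3/32) / (13/32) = 3/13.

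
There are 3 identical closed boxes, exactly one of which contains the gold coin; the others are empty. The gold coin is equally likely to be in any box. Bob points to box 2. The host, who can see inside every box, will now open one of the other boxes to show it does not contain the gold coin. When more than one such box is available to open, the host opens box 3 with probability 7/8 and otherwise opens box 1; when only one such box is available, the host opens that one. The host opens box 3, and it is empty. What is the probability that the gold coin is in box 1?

Condition on the true location of the gold coin.
If it is in box 1 (prior 1/3): only box 3 is available, probability 1; weight (1/3)·1 = 1/3.
If it is in box 2 (prior 1/3): box 3 is available, opened with probability 7/8; weight (1/3)·(7/8) = 7/24.
If it is in box 3 (prior 1/3): the host opened box 3, so this case is ruled out; weight (1/3)·0 = 0.
The weights sum to 5/8.
So P(the gold coin in box 1 | the host opened box 3) = (1/3) / (5/8) = 8/15.

8/15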